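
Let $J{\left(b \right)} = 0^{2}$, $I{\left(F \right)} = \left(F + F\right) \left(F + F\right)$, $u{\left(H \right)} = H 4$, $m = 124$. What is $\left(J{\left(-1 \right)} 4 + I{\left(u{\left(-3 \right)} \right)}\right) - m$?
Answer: $452$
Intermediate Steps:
$u{\left(H \right)} = 4 H$
$I{\left(F \right)} = 4 F^{2}$ ($I{\left(F \right)} = 2 F 2 F = 4 F^{2}$)
$J{\left(b \right)} = 0$
$\left(J{\left(-1 \right)} 4 + I{\left(u{\left(-3 \right)} \right)}\right) - m = \left(0 \cdot 4 + 4 \left(4 \left(-3\right)\right)^{2}\right) - 124 = \left(0 + 4 \left(-12\right)^{2}\right) - 124 = \left(0 + 4 \cdot 144\right) - 124 = \left(0 + 576\right) - 124 = 576 - 124 = 452$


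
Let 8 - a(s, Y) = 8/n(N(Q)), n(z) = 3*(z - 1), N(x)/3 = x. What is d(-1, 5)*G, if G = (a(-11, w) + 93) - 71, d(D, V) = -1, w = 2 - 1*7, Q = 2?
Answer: -442/15 ≈ -29.467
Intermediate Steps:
N(x) = 3*x
w = -5 (w = 2 - 7 = -5)
n(z) = -3 + 3*z (n(z) = 3*(-1 + z) = -3 + 3*z)
a(s, Y) = 112/15 (a(s, Y) = 8 - 8/(-3 + 3*(3*2)) = 8 - 8/(-3 + 3*6) = 8 - 8/(-3 + 18) = 8 - 8/15 = 112/15)
G = 442/15 (G = (112/15 + 93) - 71 = 1507/15 - 71 = 442/15 ≈ 29.467)
d(-1, 5)*G = -1*442/15 = -442/15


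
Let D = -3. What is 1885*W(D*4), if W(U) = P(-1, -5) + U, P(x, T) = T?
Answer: -32045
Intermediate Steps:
W(U) = -5 + U
1885*W(D*4) = 1885*(-5 - 3*4) = 1885*(-5 - 12) = 1885*(-17) = -32045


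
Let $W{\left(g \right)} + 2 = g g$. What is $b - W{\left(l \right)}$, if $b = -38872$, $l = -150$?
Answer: $-61370$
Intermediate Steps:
$W{\left(g \right)} = -2 + g^{2}$ ($W{\left(g \right)} = -2 + g g = -2 + g^{2}$)
$b - W{\left(l \right)} = -38872 - \left(-2 + \left(-150\right)^{2}\right) = -38872 - \left(-2 + 22500\right) = -38872 - 22498 = -61370$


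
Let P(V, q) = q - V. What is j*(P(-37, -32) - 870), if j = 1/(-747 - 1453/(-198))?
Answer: 171270/146453 ≈ 1.1695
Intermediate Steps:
j = -198/146453 (j = 1/(-747 - 1453*(-1/198)) = 1/(-747 + 1453/198) = 1/(-146453/198) = -198/146453 ≈ -0.0013520)
j*(P(-37, -32) - 870) = -198*((-32 - 1*(-37)) - 870)/146453 = -198*((-32 + 37) - 870)/146453 = -198*(5 - 870)/146453 = -198/146453*(-865) = 171270/146453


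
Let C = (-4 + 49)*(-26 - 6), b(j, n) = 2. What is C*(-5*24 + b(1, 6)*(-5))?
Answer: 187200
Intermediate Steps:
C = -1440 (C = 45*(-32) = -1440)
C*(-5*24 + b(1, 6)*(-5)) = -1440*(-5*24 + 2*(-5)) = -1440*(-120 - 10) = -1440*(-130) = 187200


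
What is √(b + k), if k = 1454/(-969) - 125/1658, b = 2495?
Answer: √6435951429558066/1606602 ≈ 49.934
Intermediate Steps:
k = -2531857/1606602 (k = 1454*(-1/969) - 125*1/1658 = -1454/969 - 125/1658 = -2531857/1606602 ≈ -1.5759)
√(b + k) = √(2495 - 2531857/1606602) = √(4005940133/1606602) = √6435951429558066/1606602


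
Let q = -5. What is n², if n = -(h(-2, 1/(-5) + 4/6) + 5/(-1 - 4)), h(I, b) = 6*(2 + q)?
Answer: 361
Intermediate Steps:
h(I, b) = -18 (h(I, b) = 6*(2 - 5) = 6*(-3) = -18)
n = 19 (n = -(-18 + 5/(-1 - 4)) = -(-18 + 5/(-5)) = -(-18 + 5*(-⅕)) = -(-18 - 1) = -1*(-19) = 19)
n² = 19² = 361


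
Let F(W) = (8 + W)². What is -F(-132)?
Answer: -15376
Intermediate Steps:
-F(-132) = -(8 - 132)² = -1*(-124)² = -1*15376 = -15376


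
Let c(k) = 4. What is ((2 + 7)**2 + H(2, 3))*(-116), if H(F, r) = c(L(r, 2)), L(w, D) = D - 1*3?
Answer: -9860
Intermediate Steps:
L(w, D) = -3 + D (L(w, D) = D - 3 = -3 + D)
H(F, r) = 4
((2 + 7)**2 + H(2, 3))*(-116) = ((2 + 7)**2 + 4)*(-116) = (9**2 + 4)*(-116) = (81 + 4)*(-116) = 85*(-116) = -9860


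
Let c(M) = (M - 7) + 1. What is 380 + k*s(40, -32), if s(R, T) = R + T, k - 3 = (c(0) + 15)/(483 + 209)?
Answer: 69910/173 ≈ 404.10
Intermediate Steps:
c(M) = -6 + M (c(M) = (-7 + M) + 1 = -6 + M)
k = 2085/692 (k = 3 + ((-6 + 0) + 15)/(483 + 209) = 3 + (-6 + 15)/692 = 3 + 9*(1/692) = 3 + 9/692 = 2085/692 ≈ 3.0130)
380 + k*s(40, -32) = 380 + 2085*(40 - 32)/692 = 380 + (2085/692)*8 = 380 + 4170/173 = 69910/173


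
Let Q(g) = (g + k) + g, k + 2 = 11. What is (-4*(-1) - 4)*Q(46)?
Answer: 0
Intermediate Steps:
k = 9 (k = -2 + 11 = 9)
Q(g) = 9 + 2*g (Q(g) = (g + 9) + g = (9 + g) + g = 9 + 2*g)
(-4*(-1) - 4)*Q(46) = (-4*(-1) - 4)*(9 + 2*46) = (4 - 4)*(9 + 92) = 0*101 = 0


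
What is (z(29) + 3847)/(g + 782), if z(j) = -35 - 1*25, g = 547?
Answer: 3787/1329 ≈ 2.8495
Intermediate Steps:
z(j) = -60 (z(j) = -35 - 25 = -60)
(z(29) + 3847)/(g + 782) = (-60 + 3847)/(547 + 782) = 3787/1329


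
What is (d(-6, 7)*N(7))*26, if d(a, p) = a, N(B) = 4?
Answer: -624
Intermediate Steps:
(d(-6, 7)*N(7))*26 = -6*4*26 = -24*26 = -624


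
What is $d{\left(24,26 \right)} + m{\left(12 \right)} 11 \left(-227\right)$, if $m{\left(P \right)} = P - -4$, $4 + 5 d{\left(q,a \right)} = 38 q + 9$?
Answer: $- \frac{198843}{5} \approx -39769.0$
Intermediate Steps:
$d{\left(q,a \right)} = 1 + \frac{38 q}{5}$ ($d{\left(q,a \right)} = - \frac{4}{5} + \frac{38 q + 9}{5} = - \frac{4}{5} + \frac{9 + 38 q}{5} = - \frac{4}{5} + \left(\frac{9}{5} + \frac{38 q}{5}\right) = 1 + \frac{38 q}{5}$)
$m{\left(P \right)} = 4 + P$ ($m{\left(P \right)} = P + 4 = 4 + P$)
$d{\left(24,26 \right)} + m{\left(12 \right)} 11 \left(-227\right) = \left(1 + \frac{38}{5} \cdot 24\right) + \left(4 + 12\right) 11 \left(-227\right) = \left(1 + \frac{912}{5}\right) + 16 \cdot 11 \left(-227\right) = \frac{917}{5} + 176 \left(-227\right) = \frac{917}{5} - 39952 = - \frac{198843}{5}$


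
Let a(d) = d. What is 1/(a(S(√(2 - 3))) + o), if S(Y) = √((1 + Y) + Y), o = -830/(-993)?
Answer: 1/(830/993 + √(1 + 2*I)) ≈ 0.41648 - 0.15533*I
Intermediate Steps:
o = 830/993 (o = -830*(-1/993) = 830/993 ≈ 0.83585)
S(Y) = √(1 + 2*Y)
1/(a(S(√(2 - 3))) + o) = 1/(√(1 + 2*√(2 - 3)) + 830/993) = 1/(√(1 + 2*√(-1)) + 830/993) = 1/(√(1 + 2*I) + 830/993) = 1/(830/993 + √(1 + 2*I))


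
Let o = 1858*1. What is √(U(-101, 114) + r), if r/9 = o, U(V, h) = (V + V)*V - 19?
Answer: √37105 ≈ 192.63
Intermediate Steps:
o = 1858
U(V, h) = -19 + 2*V² (U(V, h) = (2*V)*V - 19 = 2*V² - 19 = -19 + 2*V²)
r = 16722 (r = 9*1858 = 16722)
√(U(-101, 114) + r) = √((-19 + 2*(-101)²) + 16722) = √((-19 + 2*10201) + 16722) = √((-19 + 20402) + 16722) = √(20383 + 16722) = √37105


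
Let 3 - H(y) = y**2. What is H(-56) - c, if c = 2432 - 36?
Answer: -5529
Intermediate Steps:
H(y) = 3 - y**2
c = 2396
H(-56) - c = (3 - 1*(-56)**2) - 1*2396 = (3 - 1*3136) - 2396 = (3 - 3136) - 2396 = -3133 - 2396 = -5529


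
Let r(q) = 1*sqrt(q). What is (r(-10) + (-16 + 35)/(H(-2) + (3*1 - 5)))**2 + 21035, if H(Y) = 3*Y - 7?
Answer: 4730986/225 - 38*I*sqrt(10)/15 ≈ 21027.0 - 8.0111*I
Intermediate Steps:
H(Y) = -7 + 3*Y
r(q) = sqrt(q)
(r(-10) + (-16 + 35)/(H(-2) + (3*1 - 5)))**2 + 21035 = (sqrt(-10) + (-16 + 35)/((-7 + 3*(-2)) + (3*1 - 5)))**2 + 21035 = (I*sqrt(10) + 19/((-7 - 6) + (3 - 5)))**2 + 21035 = (I*sqrt(10) + 19/(-13 - 2))**2 + 21035 = (I*sqrt(10) + 19/(-15))**2 + 21035 = (I*sqrt(10) + 19*(-1/15))**2 + 21035 = (I*sqrt(10) - 19/15)**2 + 21035 = (-19/15 + I*sqrt(10))**2 + 21035 = 21035 + (-19/15 + I*sqrt(10))**2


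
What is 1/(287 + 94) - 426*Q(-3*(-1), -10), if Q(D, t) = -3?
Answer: 486919/381 ≈ 1278.0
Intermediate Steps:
1/(287 + 94) - 426*Q(-3*(-1), -10) = 1/(287 + 94) - 426*(-3) = 1/381 + 1278 = 486919/381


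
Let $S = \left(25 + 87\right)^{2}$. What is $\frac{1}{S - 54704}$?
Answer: $- \frac{1}{42160} \approx -2.3719 \cdot 10^{-5}$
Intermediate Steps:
$S = 12544$ ($S = 112^{2} = 12544$)
$\frac{1}{S - 54704} = \frac{1}{12544 - 54704} = \frac{1}{-42160} = - \frac{1}{42160}$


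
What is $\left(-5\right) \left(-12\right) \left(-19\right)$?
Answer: $-1140$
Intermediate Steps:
$\left(-5\right) \left(-12\right) \left(-19\right) = 60 \left(-19\right) = -1140$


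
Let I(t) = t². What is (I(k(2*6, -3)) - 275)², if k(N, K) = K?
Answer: 70756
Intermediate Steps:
(I(k(2*6, -3)) - 275)² = ((-3)² - 275)² = (9 - 275)² = (-266)² = 70756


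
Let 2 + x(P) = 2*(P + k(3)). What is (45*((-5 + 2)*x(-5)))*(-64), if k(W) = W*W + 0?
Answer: 51840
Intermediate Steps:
k(W) = W**2 (k(W) = W**2 + 0 = W**2)
x(P) = 16 + 2*P (x(P) = -2 + 2*(P + 3**2) = -2 + 2*(P + 9) = -2 + 2*(9 + P) = -2 + (18 + 2*P) = 16 + 2*P)
(45*((-5 + 2)*x(-5)))*(-64) = (45*((-5 + 2)*(16 + 2*(-5))))*(-64) = (45*(-3*(16 - 10)))*(-64) = (45*(-3*6))*(-64) = (45*(-18))*(-64) = -810*(-64) = 51840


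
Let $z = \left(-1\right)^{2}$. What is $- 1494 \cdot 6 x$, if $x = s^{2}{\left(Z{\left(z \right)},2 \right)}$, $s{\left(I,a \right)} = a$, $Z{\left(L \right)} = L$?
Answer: $-35856$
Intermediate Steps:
$z = 1$
$x = 4$ ($x = 2^{2} = 4$)
$- 1494 \cdot 6 x = - 1494 \cdot 6 \cdot 4 = \left(-1494\right) 24 = -35856$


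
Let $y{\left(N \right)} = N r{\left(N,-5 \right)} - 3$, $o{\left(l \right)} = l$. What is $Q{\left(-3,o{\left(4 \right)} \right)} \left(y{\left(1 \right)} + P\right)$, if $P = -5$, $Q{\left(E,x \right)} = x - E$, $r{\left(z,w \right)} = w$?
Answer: $-91$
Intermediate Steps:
$y{\left(N \right)} = -3 - 5 N$ ($y{\left(N \right)} = N \left(-5\right) - 3 = - 5 N - 3 = -3 - 5 N$)
$Q{\left(-3,o{\left(4 \right)} \right)} \left(y{\left(1 \right)} + P\right) = \left(4 - -3\right) \left(\left(-3 - 5\right) - 5\right) = \left(4 + 3\right) \left(\left(-3 - 5\right) - 5\right) = 7 \left(-8 - 5\right) = 7 \left(-13\right) = -91$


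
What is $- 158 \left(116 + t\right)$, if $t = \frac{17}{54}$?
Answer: $- \frac{496199}{27} \approx -18378.0$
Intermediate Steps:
$t = \frac{17}{54}$ ($t = 17 \cdot \frac{1}{54} = \frac{17}{54} \approx 0.31481$)
$- 158 \left(116 + t\right) = - 158 \left(116 + \frac{17}{54}\right) = \left(-158\right) \frac{6281}{54} = - \frac{496199}{27}$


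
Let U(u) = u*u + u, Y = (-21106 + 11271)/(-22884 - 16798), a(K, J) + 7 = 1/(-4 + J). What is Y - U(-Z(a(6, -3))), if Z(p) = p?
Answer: -112611785/1944418 ≈ -57.915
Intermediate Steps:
a(K, J) = -7 + 1/(-4 + J)
Y = 9835/39682 (Y = -9835/(-39682) = -9835*(-1/39682) = 9835/39682 ≈ 0.24785)
U(u) = u + u² (U(u) = u² + u = u + u²)
Y - U(-Z(a(6, -3))) = 9835/39682 - (-(29 - 7*(-3))/(-4 - 3))*(1 - (29 - 7*(-3))/(-4 - 3)) = 9835/39682 - (-(29 + 21)/(-7))*(1 - (29 + 21)/(-7)) = 9835/39682 - (-(-1)*50/7)*(1 - (-1)*50/7) = 9835/39682 - (-1*(-50/7))*(1 - 1*(-50/7)) = 9835/39682 - 50*(1 + 50/7)/7 = 9835/39682 - 50*57/(7*7) = 9835/39682 - 1*2850/49 = 9835/39682 - 2850/49 = -112611785/1944418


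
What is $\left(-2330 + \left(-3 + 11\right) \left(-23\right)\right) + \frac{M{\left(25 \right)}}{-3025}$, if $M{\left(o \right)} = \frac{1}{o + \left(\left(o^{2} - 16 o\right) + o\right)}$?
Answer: $- \frac{2091333751}{831875} \approx -2514.0$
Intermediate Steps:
$M{\left(o \right)} = \frac{1}{o^{2} - 14 o}$ ($M{\left(o \right)} = \frac{1}{o + \left(o^{2} - 15 o\right)} = \frac{1}{o^{2} - 14 o}$)
$\left(-2330 + \left(-3 + 11\right) \left(-23\right)\right) + \frac{M{\left(25 \right)}}{-3025} = \left(-2330 + \left(-3 + 11\right) \left(-23\right)\right) + \frac{\frac{1}{25} \frac{1}{-14 + 25}}{-3025} = \left(-2330 + 8 \left(-23\right)\right) + \frac{1}{25 \cdot 11} \left(- \frac{1}{3025}\right) = \left(-2330 - 184\right) + \frac{1}{25} \cdot \frac{1}{11} \left(- \frac{1}{3025}\right) = -2514 + \frac{1}{275} \left(- \frac{1}{3025}\right) = -2514 - \frac{1}{831875} = - \frac{2091333751}{831875}$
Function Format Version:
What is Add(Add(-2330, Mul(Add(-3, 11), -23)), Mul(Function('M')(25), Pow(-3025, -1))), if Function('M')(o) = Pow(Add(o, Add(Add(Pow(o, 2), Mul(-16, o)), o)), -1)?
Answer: Rational(-2091333751, 831875) ≈ -2514.0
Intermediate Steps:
Function('M')(o) = Pow(Add(Pow(o, 2), Mul(-14, o)), -1) (Function('M')(o) = Pow(Add(o, Add(Pow(o, 2), Mul(-15, o))), -1) = Pow(Add(Pow(o, 2), Mul(-14, o)), -1))
Add(Add(-2330, Mul(Add(-3, 11), -23)), Mul(Function('M')(25), Pow(-3025, -1))) = Add(Add(-2330, Mul(Add(-3, 11), -23)), Mul(Mul(Pow(25, -1), Pow(Add(-14, 25), -1)), Pow(-3025, -1))) = Add(Add(-2330, Mul(8, -23)), Mul(Mul(Rational(1, 25), Pow(11, -1)), Rational(-1, 3025))) = Add(Add(-2330, -184), Mul(Mul(Rational(1, 25), Rational(1, 11)), Rational(-1, 3025))) = Add(-2514, Mul(Rational(1, 275), Rational(-1, 3025))) = Add(-2514, Rational(-1, 831875)) = Rational(-2091333751, 831875)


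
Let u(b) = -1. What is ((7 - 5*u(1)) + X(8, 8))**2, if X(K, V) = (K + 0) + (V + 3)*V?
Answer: 11664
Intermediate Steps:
X(K, V) = K + V*(3 + V) (X(K, V) = K + (3 + V)*V = K + V*(3 + V))
((7 - 5*u(1)) + X(8, 8))**2 = ((7 - 5*(-1)) + (8 + 8**2 + 3*8))**2 = ((7 + 5) + (8 + 64 + 24))**2 = (12 + 96)**2 = 108**2 = 11664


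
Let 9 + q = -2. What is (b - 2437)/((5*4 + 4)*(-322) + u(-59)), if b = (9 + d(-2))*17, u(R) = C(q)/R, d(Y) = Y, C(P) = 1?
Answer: 136762/455953 ≈ 0.29995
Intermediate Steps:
q = -11 (q = -9 - 2 = -11)
u(R) = 1/R
b = 119 (b = (9 - 2)*17 = 7*17 = 119)
(b - 2437)/((5*4 + 4)*(-322) + u(-59)) = (119 - 2437)/((5*4 + 4)*(-322) + 1/(-59)) = -2318/((20 + 4)*(-322) - 1/59) = -2318/(24*(-322) - 1/59) = -2318/(-7728 - 1/59) = -2318/(-455953/59) = -2318*(-59/455953) = 136762/455953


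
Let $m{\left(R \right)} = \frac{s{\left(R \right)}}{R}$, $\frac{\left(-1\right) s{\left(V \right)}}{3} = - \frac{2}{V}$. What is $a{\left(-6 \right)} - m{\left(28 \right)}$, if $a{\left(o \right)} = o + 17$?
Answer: $\frac{4309}{392} \approx 10.992$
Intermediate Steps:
$s{\left(V \right)} = \frac{6}{V}$ ($s{\left(V \right)} = - 3 \left(- \frac{2}{V}\right) = \frac{6}{V}$)
$m{\left(R \right)} = \frac{6}{R^{2}}$ ($m{\left(R \right)} = \frac{6 \frac{1}{R}}{R} = \frac{6}{R^{2}}$)
$a{\left(o \right)} = 17 + o$
$a{\left(-6 \right)} - m{\left(28 \right)} = \left(17 - 6\right) - \frac{6}{784} = 11 - 6 \cdot \frac{1}{784} = 11 - \frac{3}{392} = \frac{4309}{392}$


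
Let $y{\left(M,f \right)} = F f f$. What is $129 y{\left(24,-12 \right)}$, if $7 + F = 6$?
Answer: $-18576$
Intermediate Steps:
$F = -1$ ($F = -7 + 6 = -1$)
$y{\left(M,f \right)} = - f^{2}$ ($y{\left(M,f \right)} = - f f = - f^{2}$)
$129 y{\left(24,-12 \right)} = 129 \left(- \left(-12\right)^{2}\right) = 129 \left(\left(-1\right) 144\right) = 129 \left(-144\right) = -18576$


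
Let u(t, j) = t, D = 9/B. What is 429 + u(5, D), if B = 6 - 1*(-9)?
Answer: 434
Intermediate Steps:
B = 15 (B = 6 + 9 = 15)
D = ⅗ (D = 9/15 = 9*(1/15) = ⅗ ≈ 0.60000)
429 + u(5, D) = 429 + 5 = 434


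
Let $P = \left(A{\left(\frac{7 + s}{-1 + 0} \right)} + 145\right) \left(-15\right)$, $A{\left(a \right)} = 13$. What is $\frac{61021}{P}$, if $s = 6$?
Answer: $- \frac{61021}{2370} \approx -25.747$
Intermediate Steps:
$P = -2370$ ($P = \left(13 + 145\right) \left(-15\right) = 158 \left(-15\right) = -2370$)
$\frac{61021}{P} = \frac{61021}{-2370} = 61021 \left(- \frac{1}{2370}\right) = - \frac{61021}{2370}$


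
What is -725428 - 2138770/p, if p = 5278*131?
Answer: -250788057837/345709 ≈ -7.2543e+5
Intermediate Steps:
p = 691418
-725428 - 2138770/p = -725428 - 2138770/691418 = -725428 - 1*1069385/345709 = -725428 - 1069385/345709 = -250788057837/345709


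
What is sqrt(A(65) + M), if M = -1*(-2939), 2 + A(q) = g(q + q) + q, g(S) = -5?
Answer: 9*sqrt(37) ≈ 54.745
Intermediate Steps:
A(q) = -7 + q (A(q) = -2 + (-5 + q) = -7 + q)
M = 2939
sqrt(A(65) + M) = sqrt((-7 + 65) + 2939) = sqrt(58 + 2939) = sqrt(2997) = 9*sqrt(37)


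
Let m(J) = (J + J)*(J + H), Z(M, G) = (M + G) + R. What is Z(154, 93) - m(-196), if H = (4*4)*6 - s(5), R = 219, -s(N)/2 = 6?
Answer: -34030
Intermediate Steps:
s(N) = -12 (s(N) = -2*6 = -12)
Z(M, G) = 219 + G + M (Z(M, G) = (M + G) + 219 = (G + M) + 219 = 219 + G + M)
H = 108 (H = (4*4)*6 - 1*(-12) = 16*6 + 12 = 96 + 12 = 108)
m(J) = 2*J*(108 + J) (m(J) = (J + J)*(J + 108) = (2*J)*(108 + J) = 2*J*(108 + J))
Z(154, 93) - m(-196) = (219 + 93 + 154) - 2*(-196)*(108 - 196) = 466 - 2*(-196)*(-88) = 466 - 1*34496 = 466 - 34496 = -34030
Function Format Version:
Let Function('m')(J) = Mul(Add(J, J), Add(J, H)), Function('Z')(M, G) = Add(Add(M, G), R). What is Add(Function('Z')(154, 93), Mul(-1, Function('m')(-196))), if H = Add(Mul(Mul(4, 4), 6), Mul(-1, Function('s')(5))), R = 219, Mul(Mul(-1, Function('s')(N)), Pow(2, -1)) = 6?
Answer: -34030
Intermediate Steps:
Function('s')(N) = -12 (Function('s')(N) = Mul(-2, 6) = -12)
Function('Z')(M, G) = Add(219, G, M) (Function('Z')(M, G) = Add(Add(M, G), 219) = Add(Add(G, M), 219) = Add(219, G, M))
H = 108 (H = Add(Mul(Mul(4, 4), 6), Mul(-1, -12)) = Add(Mul(16, 6), 12) = Add(96, 12) = 108)
Function('m')(J) = Mul(2, J, Add(108, J)) (Function('m')(J) = Mul(Add(J, J), Add(J, 108)) = Mul(Mul(2, J), Add(108, J)) = Mul(2, J, Add(108, J)))
Add(Function('Z')(154, 93), Mul(-1, Function('m')(-196))) = Add(Add(219, 93, 154), Mul(-1, Mul(2, -196, Add(108, -196)))) = Add(466, Mul(-1, Mul(2, -196, -88))) = Add(466, Mul(-1, 34496)) = Add(466, -34496) = -34030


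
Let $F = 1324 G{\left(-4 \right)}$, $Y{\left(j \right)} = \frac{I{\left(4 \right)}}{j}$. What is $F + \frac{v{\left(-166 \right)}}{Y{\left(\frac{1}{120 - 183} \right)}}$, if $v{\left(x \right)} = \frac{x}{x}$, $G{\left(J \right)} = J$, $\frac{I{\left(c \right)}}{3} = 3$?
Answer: $- \frac{3002833}{567} \approx -5296.0$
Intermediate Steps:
$I{\left(c \right)} = 9$ ($I{\left(c \right)} = 3 \cdot 3 = 9$)
$Y{\left(j \right)} = \frac{9}{j}$
$v{\left(x \right)} = 1$
$F = -5296$ ($F = 1324 \left(-4\right) = -5296$)
$F + \frac{v{\left(-166 \right)}}{Y{\left(\frac{1}{120 - 183} \right)}} = -5296 + 1 \frac{1}{9 \frac{1}{\frac{1}{120 - 183}}} = -5296 + 1 \frac{1}{9 \frac{1}{\frac{1}{-63}}} = -5296 + 1 \frac{1}{9 \frac{1}{- \frac{1}{63}}} = -5296 + 1 \frac{1}{9 \left(-63\right)} = -5296 + 1 \frac{1}{-567} = -5296 + 1 \left(- \frac{1}{567}\right) = -5296 - \frac{1}{567} = - \frac{3002833}{567}$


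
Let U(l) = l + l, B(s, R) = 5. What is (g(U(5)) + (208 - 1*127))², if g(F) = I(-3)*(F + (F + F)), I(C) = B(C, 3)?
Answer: 53361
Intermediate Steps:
I(C) = 5
U(l) = 2*l
g(F) = 15*F (g(F) = 5*(F + (F + F)) = 5*(F + 2*F) = 5*(3*F) = 15*F)
(g(U(5)) + (208 - 1*127))² = (15*(2*5) + (208 - 1*127))² = (15*10 + (208 - 127))² = (150 + 81)² = 231² = 53361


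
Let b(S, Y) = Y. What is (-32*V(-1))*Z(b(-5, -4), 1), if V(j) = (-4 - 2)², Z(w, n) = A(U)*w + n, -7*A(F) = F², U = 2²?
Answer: -81792/7 ≈ -11685.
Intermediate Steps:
U = 4
A(F) = -F²/7
Z(w, n) = n - 16*w/7 (Z(w, n) = (-⅐*4²)*w + n = (-⅐*16)*w + n = -16*w/7 + n = n - 16*w/7)
V(j) = 36 (V(j) = (-6)² = 36)
(-32*V(-1))*Z(b(-5, -4), 1) = (-32*36)*(1 - 16/7*(-4)) = -1152*(1 + 64/7) = -1152*71/7 = -81792/7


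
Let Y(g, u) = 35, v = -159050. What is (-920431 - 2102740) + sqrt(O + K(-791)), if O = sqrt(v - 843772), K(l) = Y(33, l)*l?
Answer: -3023171 + sqrt(-27685 + I*sqrt(1002822)) ≈ -3.0232e+6 + 166.42*I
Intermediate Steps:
K(l) = 35*l
O = I*sqrt(1002822) (O = sqrt(-159050 - 843772) = sqrt(-1002822) = I*sqrt(1002822) ≈ 1001.4*I)
(-920431 - 2102740) + sqrt(O + K(-791)) = (-920431 - 2102740) + sqrt(I*sqrt(1002822) + 35*(-791)) = -3023171 + sqrt(I*sqrt(1002822) - 27685) = -3023171 + sqrt(-27685 + I*sqrt(1002822))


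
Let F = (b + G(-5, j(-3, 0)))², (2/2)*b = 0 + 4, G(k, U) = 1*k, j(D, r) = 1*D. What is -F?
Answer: -1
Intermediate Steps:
j(D, r) = D
G(k, U) = k
b = 4 (b = 0 + 4 = 4)
F = 1 (F = (4 - 5)² = (-1)² = 1)
-F = -1*1 = -1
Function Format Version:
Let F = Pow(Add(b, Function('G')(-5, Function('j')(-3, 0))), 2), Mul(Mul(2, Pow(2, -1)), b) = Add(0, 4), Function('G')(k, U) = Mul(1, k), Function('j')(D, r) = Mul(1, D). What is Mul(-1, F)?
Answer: -1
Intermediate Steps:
Function('j')(D, r) = D
Function('G')(k, U) = k
b = 4 (b = Add(0, 4) = 4)
F = 1 (F = Pow(Add(4, -5), 2) = Pow(-1, 2) = 1)
Mul(-1, F) = Mul(-1, 1) = -1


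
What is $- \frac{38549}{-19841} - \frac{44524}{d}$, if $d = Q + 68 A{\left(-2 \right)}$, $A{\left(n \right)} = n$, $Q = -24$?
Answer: $\frac{222392131}{793640} \approx 280.22$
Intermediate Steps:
$d = -160$ ($d = -24 + 68 \left(-2\right) = -24 - 136 = -160$)
$- \frac{38549}{-19841} - \frac{44524}{d} = - \frac{38549}{-19841} - \frac{44524}{-160} = \left(-38549\right) \left(- \frac{1}{19841}\right) - - \frac{11131}{40} = \frac{38549}{19841} + \frac{11131}{40} = \frac{222392131}{793640}$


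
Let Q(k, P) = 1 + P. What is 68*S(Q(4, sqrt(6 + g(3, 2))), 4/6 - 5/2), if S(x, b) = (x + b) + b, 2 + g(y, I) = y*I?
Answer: -544/3 + 68*sqrt(10) ≈ 33.702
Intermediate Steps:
g(y, I) = -2 + I*y (g(y, I) = -2 + y*I = -2 + I*y)
S(x, b) = x + 2*b (S(x, b) = (b + x) + b = x + 2*b)
68*S(Q(4, sqrt(6 + g(3, 2))), 4/6 - 5/2) = 68*((1 + sqrt(6 + (-2 + 2*3))) + 2*(4/6 - 5/2)) = 68*((1 + sqrt(6 + (-2 + 6))) + 2*(4*(1/6) - 5*1/2)) = 68*((1 + sqrt(6 + 4)) + 2*(2/3 - 5/2)) = 68*((1 + sqrt(10)) + 2*(-11/6)) = 68*((1 + sqrt(10)) - 11/3) = 68*(-8/3 + sqrt(10)) = -544/3 + 68*sqrt(10)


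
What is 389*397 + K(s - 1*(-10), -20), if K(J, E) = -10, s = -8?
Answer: 154423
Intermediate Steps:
389*397 + K(s - 1*(-10), -20) = 389*397 - 10 = 154433 - 10 = 154423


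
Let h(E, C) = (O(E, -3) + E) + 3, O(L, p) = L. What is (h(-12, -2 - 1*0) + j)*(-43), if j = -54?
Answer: 3225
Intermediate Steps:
h(E, C) = 3 + 2*E (h(E, C) = (E + E) + 3 = 2*E + 3 = 3 + 2*E)
(h(-12, -2 - 1*0) + j)*(-43) = ((3 + 2*(-12)) - 54)*(-43) = ((3 - 24) - 54)*(-43) = (-21 - 54)*(-43) = -75*(-43) = 3225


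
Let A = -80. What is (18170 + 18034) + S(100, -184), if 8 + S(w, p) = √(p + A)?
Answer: 36196 + 2*I*√66 ≈ 36196.0 + 16.248*I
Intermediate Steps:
S(w, p) = -8 + √(-80 + p) (S(w, p) = -8 + √(p - 80) = -8 + √(-80 + p))
(18170 + 18034) + S(100, -184) = (18170 + 18034) + (-8 + √(-80 - 184)) = 36204 + (-8 + √(-264)) = 36204 + (-8 + 2*I*√66) = 36196 + 2*I*√66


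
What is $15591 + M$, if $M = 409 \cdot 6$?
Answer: $18045$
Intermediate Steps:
$M = 2454$
$15591 + M = 15591 + 2454 = 18045$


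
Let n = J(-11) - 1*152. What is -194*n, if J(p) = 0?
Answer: 29488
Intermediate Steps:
n = -152 (n = 0 - 1*152 = 0 - 152 = -152)
-194*n = -194*(-152) = 29488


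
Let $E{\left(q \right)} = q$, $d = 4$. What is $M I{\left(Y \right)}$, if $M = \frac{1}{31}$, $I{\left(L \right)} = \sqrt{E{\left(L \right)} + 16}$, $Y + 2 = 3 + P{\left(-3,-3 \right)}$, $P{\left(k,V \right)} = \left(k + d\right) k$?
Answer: $\frac{\sqrt{14}}{31} \approx 0.1207$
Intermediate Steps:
$P{\left(k,V \right)} = k \left(4 + k\right)$ ($P{\left(k,V \right)} = \left(k + 4\right) k = \left(4 + k\right) k = k \left(4 + k\right)$)
$Y = -2$ ($Y = -2 + \left(3 - 3 \left(4 - 3\right)\right) = -2 + \left(3 - 3\right) = -2 + 0 = -2$)
$I{\left(L \right)} = \sqrt{16 + L}$ ($I{\left(L \right)} = \sqrt{L + 16} = \sqrt{16 + L}$)
$M = \frac{1}{31} \approx 0.032258$
$M I{\left(Y \right)} = \frac{\sqrt{16 - 2}}{31} = \frac{\sqrt{14}}{31}$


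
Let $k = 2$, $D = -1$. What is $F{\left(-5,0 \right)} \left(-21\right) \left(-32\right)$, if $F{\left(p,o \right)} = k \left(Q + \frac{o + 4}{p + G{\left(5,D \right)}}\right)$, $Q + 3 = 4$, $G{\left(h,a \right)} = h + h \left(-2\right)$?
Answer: $\frac{4032}{5} \approx 806.4$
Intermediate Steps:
$G{\left(h,a \right)} = - h$ ($G{\left(h,a \right)} = h - 2 h = - h$)
$Q = 1$ ($Q = -3 + 4 = 1$)
$F{\left(p,o \right)} = 2 + \frac{2 \left(4 + o\right)}{-5 + p}$ ($F{\left(p,o \right)} = 2 \left(1 + \frac{o + 4}{p - 5}\right) = 2 \left(1 + \frac{4 + o}{p - 5}\right) = 2 \left(1 + \frac{4 + o}{-5 + p}\right) = 2 + \frac{2 \left(4 + o\right)}{-5 + p}$)
$F{\left(-5,0 \right)} \left(-21\right) \left(-32\right) = \frac{2 \left(-1 + 0 - 5\right)}{-5 - 5} \left(-21\right) \left(-32\right) = 2 \frac{1}{-10} \left(-6\right) \left(-21\right) \left(-32\right) = 2 \left(- \frac{1}{10}\right) \left(-6\right) \left(-21\right) \left(-32\right) = \frac{6}{5} \left(-21\right) \left(-32\right) = \left(- \frac{126}{5}\right) \left(-32\right) = \frac{4032}{5}$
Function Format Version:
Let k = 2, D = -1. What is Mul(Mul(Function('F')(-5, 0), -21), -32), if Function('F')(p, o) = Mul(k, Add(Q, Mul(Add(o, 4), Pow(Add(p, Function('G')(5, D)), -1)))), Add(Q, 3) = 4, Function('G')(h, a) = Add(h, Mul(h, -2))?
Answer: Rational(4032, 5) ≈ 806.40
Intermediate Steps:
Function('G')(h, a) = Mul(-1, h) (Function('G')(h, a) = Add(h, Mul(-2, h)) = Mul(-1, h))
Q = 1 (Q = Add(-3, 4) = 1)
Function('F')(p, o) = Add(2, Mul(2, Pow(Add(-5, p), -1), Add(4, o))) (Function('F')(p, o) = Mul(2, Add(1, Mul(Add(o, 4), Pow(Add(p, Mul(-1, 5)), -1)))) = Mul(2, Add(1, Mul(Add(4, o), Pow(Add(p, -5), -1)))) = Mul(2, Add(1, Mul(Add(4, o), Pow(Add(-5, p), -1)))) = Mul(2, Add(1, Mul(Pow(Add(-5, p), -1), Add(4, o)))) = Add(2, Mul(2, Pow(Add(-5, p), -1), Add(4, o))))
Mul(Mul(Function('F')(-5, 0), -21), -32) = Mul(Mul(Mul(2, Pow(Add(-5, -5), -1), Add(-1, 0, -5)), -21), -32) = Mul(Mul(Mul(2, Pow(-10, -1), -6), -21), -32) = Mul(Mul(Mul(2, Rational(-1, 10), -6), -21), -32) = Mul(Mul(Rational(6, 5), -21), -32) = Mul(Rational(-126, 5), -32) = Rational(4032, 5)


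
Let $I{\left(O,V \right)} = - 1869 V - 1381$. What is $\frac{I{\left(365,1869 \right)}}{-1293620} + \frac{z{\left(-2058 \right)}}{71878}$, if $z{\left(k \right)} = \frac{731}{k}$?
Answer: $\frac{129232228532147}{47839660046220} \approx 2.7014$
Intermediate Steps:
$I{\left(O,V \right)} = -1381 - 1869 V$
$\frac{I{\left(365,1869 \right)}}{-1293620} + \frac{z{\left(-2058 \right)}}{71878} = \frac{-1381 - 3493161}{-1293620} + \frac{731 \frac{1}{-2058}}{71878} = \left(-1381 - 3493161\right) \left(- \frac{1}{1293620}\right) + 731 \left(- \frac{1}{2058}\right) \frac{1}{71878} = \left(-3494542\right) \left(- \frac{1}{1293620}\right) - \frac{731}{147924924} = \frac{1747271}{646810} - \frac{731}{147924924} = \frac{129232228532147}{47839660046220}$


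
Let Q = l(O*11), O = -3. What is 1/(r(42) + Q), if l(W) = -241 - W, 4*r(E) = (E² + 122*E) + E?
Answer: 2/3049 ≈ 0.00065595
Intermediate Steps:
r(E) = E²/4 + 123*E/4 (r(E) = ((E² + 122*E) + E)/4 = (E² + 123*E)/4 = E²/4 + 123*E/4)
Q = -208 (Q = -241 - (-3)*11 = -241 - 1*(-33) = -241 + 33 = -208)
1/(r(42) + Q) = 1/((¼)*42*(123 + 42) - 208) = 1/((¼)*42*165 - 208) = 1/(3465/2 - 208) = 1/(3049/2) = 2/3049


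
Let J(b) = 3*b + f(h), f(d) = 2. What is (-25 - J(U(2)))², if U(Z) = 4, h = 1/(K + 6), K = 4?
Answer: 1521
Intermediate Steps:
h = ⅒ (h = 1/(4 + 6) = 1/10 = ⅒ ≈ 0.10000)
J(b) = 2 + 3*b (J(b) = 3*b + 2 = 2 + 3*b)
(-25 - J(U(2)))² = (-25 - (2 + 3*4))² = (-25 - (2 + 12))² = (-25 - 1*14)² = (-25 - 14)² = (-39)² = 1521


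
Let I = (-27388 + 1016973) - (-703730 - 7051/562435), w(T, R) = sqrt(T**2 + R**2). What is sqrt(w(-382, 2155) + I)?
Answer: sqrt(535651636679360060 + 316333129225*sqrt(4789949))/562435 ≈ 1302.1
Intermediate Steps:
w(T, R) = sqrt(R**2 + T**2)
I = 952379629076/562435 (I = 989585 - (-703730 - 7051*1/562435) = 989585 - (-703730 - 7051/562435) = 989585 - 1*(-395802389601/562435) = 989585 + 395802389601/562435 = 952379629076/562435 ≈ 1.6933e+6)
sqrt(w(-382, 2155) + I) = sqrt(sqrt(2155**2 + (-382)**2) + 952379629076/562435) = sqrt(sqrt(4644025 + 145924) + 952379629076/562435) = sqrt(sqrt(4789949) + 952379629076/562435) = sqrt(952379629076/562435 + sqrt(4789949))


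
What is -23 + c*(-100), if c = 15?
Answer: -1523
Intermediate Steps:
-23 + c*(-100) = -23 + 15*(-100) = -23 - 1500 = -1523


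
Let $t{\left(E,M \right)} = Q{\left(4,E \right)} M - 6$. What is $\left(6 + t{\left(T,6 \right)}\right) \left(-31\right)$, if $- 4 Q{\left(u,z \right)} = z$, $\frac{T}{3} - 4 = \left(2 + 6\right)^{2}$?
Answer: $9486$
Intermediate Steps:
$T = 204$ ($T = 12 + 3 \left(2 + 6\right)^{2} = 12 + 3 \cdot 8^{2} = 12 + 3 \cdot 64 = 12 + 192 = 204$)
$Q{\left(u,z \right)} = - \frac{z}{4}$
$t{\left(E,M \right)} = -6 - \frac{E M}{4}$ ($t{\left(E,M \right)} = - \frac{E}{4} M - 6 = - \frac{E M}{4} - 6 = -6 - \frac{E M}{4}$)
$\left(6 + t{\left(T,6 \right)}\right) \left(-31\right) = \left(6 - \left(6 + 51 \cdot 6\right)\right) \left(-31\right) = \left(6 - 312\right) \left(-31\right) = \left(-306\right) \left(-31\right) = 9486$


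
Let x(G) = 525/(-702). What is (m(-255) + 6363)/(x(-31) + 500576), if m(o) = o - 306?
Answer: 1357668/117134609 ≈ 0.011591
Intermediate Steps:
m(o) = -306 + o
x(G) = -175/234 (x(G) = 525*(-1/702) = -175/234)
(m(-255) + 6363)/(x(-31) + 500576) = ((-306 - 255) + 6363)/(-175/234 + 500576) = (-561 + 6363)/(117134609/234) = 5802*(234/117134609) = 1357668/117134609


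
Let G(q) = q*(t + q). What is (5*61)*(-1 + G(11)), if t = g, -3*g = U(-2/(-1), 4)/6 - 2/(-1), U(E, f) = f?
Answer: 302560/9 ≈ 33618.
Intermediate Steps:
g = -8/9 (g = -(4/6 - 2/(-1))/3 = -(4*(⅙) - 2*(-1))/3 = -(⅔ + 2)/3 = -⅓*8/3 = -8/9 ≈ -0.88889)
t = -8/9 ≈ -0.88889
G(q) = q*(-8/9 + q)
(5*61)*(-1 + G(11)) = (5*61)*(-1 + (⅑)*11*(-8 + 9*11)) = 305*(-1 + (⅑)*11*(-8 + 99)) = 305*(-1 + (⅑)*11*91) = 305*(-1 + 1001/9) = 305*(992/9) = 302560/9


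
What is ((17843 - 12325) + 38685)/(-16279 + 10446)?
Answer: -44203/5833 ≈ -7.5781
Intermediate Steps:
((17843 - 12325) + 38685)/(-16279 + 10446) = (5518 + 38685)/(-5833) = 44203*(-1/5833) = -44203/5833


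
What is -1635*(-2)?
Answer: 3270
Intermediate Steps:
-1635*(-2) = -545*(-6) = 3270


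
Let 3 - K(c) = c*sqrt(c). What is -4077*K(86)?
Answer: -12231 + 350622*sqrt(86) ≈ 3.2393e+6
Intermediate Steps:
K(c) = 3 - c**(3/2) (K(c) = 3 - c*sqrt(c) = 3 - c**(3/2))
-4077*K(86) = -(12231 - 350622*sqrt(86)) = -4077*(3 - 86*sqrt(86)) = -12231 + 350622*sqrt(86)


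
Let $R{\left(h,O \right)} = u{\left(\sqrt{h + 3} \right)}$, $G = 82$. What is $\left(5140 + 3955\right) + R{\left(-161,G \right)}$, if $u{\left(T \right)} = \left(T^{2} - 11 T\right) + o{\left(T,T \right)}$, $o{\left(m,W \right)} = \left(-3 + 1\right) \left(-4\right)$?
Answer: $8945 - 11 i \sqrt{158} \approx 8945.0 - 138.27 i$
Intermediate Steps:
$o{\left(m,W \right)} = 8$ ($o{\left(m,W \right)} = \left(-2\right) \left(-4\right) = 8$)
$u{\left(T \right)} = 8 + T^{2} - 11 T$ ($u{\left(T \right)} = \left(T^{2} - 11 T\right) + 8 = 8 + T^{2} - 11 T$)
$R{\left(h,O \right)} = 11 + h - 11 \sqrt{3 + h}$ ($R{\left(h,O \right)} = 8 + \left(\sqrt{h + 3}\right)^{2} - 11 \sqrt{h + 3} = 8 + \left(\sqrt{3 + h}\right)^{2} - 11 \sqrt{3 + h} = 8 + \left(3 + h\right) - 11 \sqrt{3 + h} = 11 + h - 11 \sqrt{3 + h}$)
$\left(5140 + 3955\right) + R{\left(-161,G \right)} = \left(5140 + 3955\right) - \left(150 + 11 \sqrt{3 - 161}\right) = 9095 - \left(150 + 11 i \sqrt{158}\right) = 8945 - 11 i \sqrt{158}$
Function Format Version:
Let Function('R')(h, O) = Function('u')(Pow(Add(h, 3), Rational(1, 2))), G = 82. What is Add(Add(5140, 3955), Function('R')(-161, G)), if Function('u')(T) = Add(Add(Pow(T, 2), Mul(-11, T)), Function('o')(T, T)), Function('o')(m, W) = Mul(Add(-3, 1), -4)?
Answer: Add(8945, Mul(-11, I, Pow(158, Rational(1, 2)))) ≈ Add(8945.0, Mul(-138.27, I))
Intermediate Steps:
Function('o')(m, W) = 8 (Function('o')(m, W) = Mul(-2, -4) = 8)
Function('u')(T) = Add(8, Pow(T, 2), Mul(-11, T)) (Function('u')(T) = Add(Add(Pow(T, 2), Mul(-11, T)), 8) = Add(8, Pow(T, 2), Mul(-11, T)))
Function('R')(h, O) = Add(11, h, Mul(-11, Pow(Add(3, h), Rational(1, 2)))) (Function('R')(h, O) = Add(8, Pow(Pow(Add(h, 3), Rational(1, 2)), 2), Mul(-11, Pow(Add(h, 3), Rational(1, 2)))) = Add(8, Pow(Pow(Add(3, h), Rational(1, 2)), 2), Mul(-11, Pow(Add(3, h), Rational(1, 2)))) = Add(8, Add(3, h), Mul(-11, Pow(Add(3, h), Rational(1, 2)))) = Add(11, h, Mul(-11, Pow(Add(3, h), Rational(1, 2)))))
Add(Add(5140, 3955), Function('R')(-161, G)) = Add(Add(5140, 3955), Add(11, -161, Mul(-11, Pow(Add(3, -161), Rational(1, 2))))) = Add(9095, Add(11, -161, Mul(-11, Pow(-158, Rational(1, 2))))) = Add(9095, Add(11, -161, Mul(-11, Mul(I, Pow(158, Rational(1, 2)))))) = Add(9095, Add(11, -161, Mul(-11, I, Pow(158, Rational(1, 2))))) = Add(9095, Add(-150, Mul(-11, I, Pow(158, Rational(1, 2))))) = Add(8945, Mul(-11, I, Pow(158, Rational(1, 2))))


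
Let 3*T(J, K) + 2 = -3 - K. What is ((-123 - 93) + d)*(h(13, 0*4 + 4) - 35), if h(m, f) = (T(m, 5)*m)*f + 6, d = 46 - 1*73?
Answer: 49167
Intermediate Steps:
d = -27 (d = 46 - 73 = -27)
T(J, K) = -5/3 - K/3 (T(J, K) = -2/3 + (-3 - K)/3 = -2/3 + (-1 - K/3) = -5/3 - K/3)
h(m, f) = 6 - 10*f*m/3 (h(m, f) = ((-5/3 - 1/3*5)*m)*f + 6 = ((-5/3 - 5/3)*m)*f + 6 = (-10*m/3)*f + 6 = -10*f*m/3 + 6 = 6 - 10*f*m/3)
((-123 - 93) + d)*(h(13, 0*4 + 4) - 35) = ((-123 - 93) - 27)*((6 - 10/3*(0*4 + 4)*13) - 35) = (-216 - 27)*((6 - 10/3*(0 + 4)*13) - 35) = -243*((6 - 10/3*4*13) - 35) = -243*((6 - 520/3) - 35) = -243*(-502/3 - 35) = -243*(-607/3) = 49167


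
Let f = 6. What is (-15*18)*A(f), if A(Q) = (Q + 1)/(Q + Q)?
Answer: -315/2 ≈ -157.50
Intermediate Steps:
A(Q) = (1 + Q)/(2*Q) (A(Q) = (1 + Q)/((2*Q)) = (1 + Q)*(1/(2*Q)) = (1 + Q)/(2*Q))
(-15*18)*A(f) = (-15*18)*((½)*(1 + 6)/6) = -135*7/6 = -270*7/12 = -315/2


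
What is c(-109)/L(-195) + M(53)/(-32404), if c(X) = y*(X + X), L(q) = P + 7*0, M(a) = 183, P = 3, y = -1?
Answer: 7063523/97212 ≈ 72.661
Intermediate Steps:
L(q) = 3 (L(q) = 3 + 7*0 = 3 + 0 = 3)
c(X) = -2*X (c(X) = -(X + X) = -2*X)
c(-109)/L(-195) + M(53)/(-32404) = -2*(-109)/3 + 183/(-32404) = 218*(1/3) + 183*(-1/32404) = 218/3 - 183/32404 = 7063523/97212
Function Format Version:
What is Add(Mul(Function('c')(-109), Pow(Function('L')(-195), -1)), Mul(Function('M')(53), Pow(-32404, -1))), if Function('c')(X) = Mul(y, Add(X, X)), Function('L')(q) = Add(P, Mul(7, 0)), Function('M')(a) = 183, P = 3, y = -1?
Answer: Rational(7063523, 97212) ≈ 72.661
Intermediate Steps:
Function('L')(q) = 3 (Function('L')(q) = Add(3, Mul(7, 0)) = Add(3, 0) = 3)
Function('c')(X) = Mul(-2, X) (Function('c')(X) = Mul(-1, Add(X, X)) = Mul(-1, Mul(2, X)) = Mul(-2, X))
Add(Mul(Function('c')(-109), Pow(Function('L')(-195), -1)), Mul(Function('M')(53), Pow(-32404, -1))) = Add(Mul(Mul(-2, -109), Pow(3, -1)), Mul(183, Pow(-32404, -1))) = Add(Mul(218, Rational(1, 3)), Mul(183, Rational(-1, 32404))) = Add(Rational(218, 3), Rational(-183, 32404)) = Rational(7063523, 97212)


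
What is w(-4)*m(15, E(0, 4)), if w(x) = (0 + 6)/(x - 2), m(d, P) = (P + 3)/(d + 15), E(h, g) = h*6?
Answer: -⅒ ≈ -0.10000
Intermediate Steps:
E(h, g) = 6*h
m(d, P) = (3 + P)/(15 + d)
w(x) = 6/(-2 + x)
w(-4)*m(15, E(0, 4)) = (6/(-2 - 4))*((3 + 6*0)/(15 + 15)) = (6/(-6))*((3 + 0)/30) = (6*(-⅙))*((1/30)*3) = -1*⅒ = -⅒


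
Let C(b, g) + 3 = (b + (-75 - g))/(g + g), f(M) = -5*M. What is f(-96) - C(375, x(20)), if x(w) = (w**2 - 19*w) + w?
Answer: 1919/4 ≈ 479.75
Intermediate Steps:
x(w) = w**2 - 18*w
C(b, g) = -3 + (-75 + b - g)/(2*g) (C(b, g) = -3 + (b + (-75 - g))/(g + g) = -3 + (-75 + b - g)/((2*g)) = -3 + (-75 + b - g)*(1/(2*g)) = -3 + (-75 + b - g)/(2*g))
f(-96) - C(375, x(20)) = -5*(-96) - (-75 + 375 - 140*(-18 + 20))/(2*(20*(-18 + 20))) = 480 - (-75 + 375 - 140*2)/(2*(20*2)) = 480 - (-75 + 375 - 7*40)/(2*40) = 480 - (-75 + 375 - 280)/(2*40) = 480 - 20/(2*40) = 480 - 1*1/4 = 480 - 1/4 = 1919/4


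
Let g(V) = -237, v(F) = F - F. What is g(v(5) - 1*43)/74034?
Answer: -79/24678 ≈ -0.0032012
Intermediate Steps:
v(F) = 0
g(v(5) - 1*43)/74034 = -237/74034 = -237*1/74034 = -79/24678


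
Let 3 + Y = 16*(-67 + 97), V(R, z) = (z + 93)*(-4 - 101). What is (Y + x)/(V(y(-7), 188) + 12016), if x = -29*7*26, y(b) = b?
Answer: 4801/17489 ≈ 0.27452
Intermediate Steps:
V(R, z) = -9765 - 105*z (V(R, z) = (93 + z)*(-105) = -9765 - 105*z)
Y = 477 (Y = -3 + 16*(-67 + 97) = -3 + 16*30 = -3 + 480 = 477)
x = -5278 (x = -203*26 = -5278)
(Y + x)/(V(y(-7), 188) + 12016) = (477 - 5278)/((-9765 - 105*188) + 12016) = -4801/((-9765 - 19740) + 12016) = -4801/(-29505 + 12016) = -4801/(-17489) = -4801*(-1/17489) = 4801/17489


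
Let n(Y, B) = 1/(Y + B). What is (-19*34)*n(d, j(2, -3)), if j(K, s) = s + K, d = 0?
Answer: 646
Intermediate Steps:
j(K, s) = K + s
n(Y, B) = 1/(B + Y)
(-19*34)*n(d, j(2, -3)) = (-19*34)/((2 - 3) + 0) = -646/(-1 + 0) = -646/(-1) = -646*(-1) = 646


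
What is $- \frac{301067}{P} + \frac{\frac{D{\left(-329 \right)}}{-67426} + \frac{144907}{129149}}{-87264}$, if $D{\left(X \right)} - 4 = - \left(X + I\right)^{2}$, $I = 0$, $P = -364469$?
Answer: $\frac{228770638077115629157}{276958153757308814784} \approx 0.82601$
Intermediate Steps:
$D{\left(X \right)} = 4 - X^{2}$ ($D{\left(X \right)} = 4 - \left(X + 0\right)^{2} = 4 - X^{2}$)
$- \frac{301067}{P} + \frac{\frac{D{\left(-329 \right)}}{-67426} + \frac{144907}{129149}}{-87264} = - \frac{301067}{-364469} + \frac{\frac{4 - \left(-329\right)^{2}}{-67426} + \frac{144907}{129149}}{-87264} = \left(-301067\right) \left(- \frac{1}{364469}\right) + \left(\left(4 - 108241\right) \left(- \frac{1}{67426}\right) + 144907 \cdot \frac{1}{129149}\right) \left(- \frac{1}{87264}\right) = \frac{301067}{364469} + \left(\left(4 - 108241\right) \left(- \frac{1}{67426}\right) + \frac{144907}{129149}\right) \left(- \frac{1}{87264}\right) = \frac{301067}{364469} + \left(\left(-108237\right) \left(- \frac{1}{67426}\right) + \frac{144907}{129149}\right) \left(- \frac{1}{87264}\right) = \frac{301067}{364469} + \left(\frac{108237}{67426} + \frac{144907}{129149}\right) \left(- \frac{1}{87264}\right) = \frac{301067}{364469} + \frac{23749199695}{8708000474} \left(- \frac{1}{87264}\right) = \frac{301067}{364469} - \frac{23749199695}{759894953363136} = \frac{228770638077115629157}{276958153757308814784}$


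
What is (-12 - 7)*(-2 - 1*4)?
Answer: 114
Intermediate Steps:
(-12 - 7)*(-2 - 1*4) = -19*(-2 - 4) = -19*(-6) = 114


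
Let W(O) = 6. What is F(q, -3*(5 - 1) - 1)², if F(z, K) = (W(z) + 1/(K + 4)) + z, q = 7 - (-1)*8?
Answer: 35344/81 ≈ 436.35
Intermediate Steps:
q = 15 (q = 7 - 1*(-8) = 7 + 8 = 15)
F(z, K) = 6 + z + 1/(4 + K) (F(z, K) = (6 + 1/(K + 4)) + z = (6 + 1/(4 + K)) + z = 6 + z + 1/(4 + K))
F(q, -3*(5 - 1) - 1)² = ((25 + 4*15 + 6*(-3*(5 - 1) - 1) + (-3*(5 - 1) - 1)*15)/(4 + (-3*(5 - 1) - 1)))² = ((25 + 60 + 6*(-3*4 - 1) + (-3*4 - 1)*15)/(4 + (-3*4 - 1)))² = ((25 + 60 + 6*(-12 - 1) + (-12 - 1)*15)/(4 + (-12 - 1)))² = ((25 + 60 + 6*(-13) - 13*15)/(4 - 13))² = ((25 + 60 - 78 - 195)/(-9))² = (-⅑*(-188))² = (188/9)² = 35344/81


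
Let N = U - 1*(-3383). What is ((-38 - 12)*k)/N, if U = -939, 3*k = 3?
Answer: -25/1222 ≈ -0.020458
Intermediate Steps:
k = 1 (k = (1/3)*3 = 1)
N = 2444 (N = -939 - 1*(-3383) = -939 + 3383 = 2444)
((-38 - 12)*k)/N = ((-38 - 12)*1)/2444 = -50*1*(1/2444) = -50*1/2444 = -25/1222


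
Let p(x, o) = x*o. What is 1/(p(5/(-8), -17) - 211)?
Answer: -8/1603 ≈ -0.0049906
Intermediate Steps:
p(x, o) = o*x
1/(p(5/(-8), -17) - 211) = 1/(-85/(-8) - 211) = 1/(-85*(-1)/8 - 211) = 1/(-17*(-5/8) - 211) = 1/(85/8 - 211) = 1/(-1603/8) = -8/1603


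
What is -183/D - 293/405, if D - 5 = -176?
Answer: 2668/7695 ≈ 0.34672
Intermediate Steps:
D = -171 (D = 5 - 176 = -171)
-183/D - 293/405 = -183/(-171) - 293/405 = -183*(-1/171) - 293*1/405 = 61/57 - 293/405 = 2668/7695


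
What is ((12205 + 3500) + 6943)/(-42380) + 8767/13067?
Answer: 18901011/138444865 ≈ 0.13652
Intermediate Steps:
((12205 + 3500) + 6943)/(-42380) + 8767/13067 = (15705 + 6943)*(-1/42380) + 8767*(1/13067) = 22648*(-1/42380) + 8767/13067 = -5662/10595 + 8767/13067 = 18901011/138444865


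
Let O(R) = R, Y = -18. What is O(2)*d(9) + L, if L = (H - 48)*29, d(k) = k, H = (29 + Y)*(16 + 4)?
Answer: 5006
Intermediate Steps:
H = 220 (H = (29 - 18)*(16 + 4) = 11*20 = 220)
L = 4988 (L = (220 - 48)*29 = 172*29 = 4988)
O(2)*d(9) + L = 2*9 + 4988 = 18 + 4988 = 5006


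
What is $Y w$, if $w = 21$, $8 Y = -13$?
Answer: $- \frac{273}{8} \approx -34.125$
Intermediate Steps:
$Y = - \frac{13}{8}$ ($Y = \frac{1}{8} \left(-13\right) = - \frac{13}{8} \approx -1.625$)
$Y w = \left(- \frac{13}{8}\right) 21 = - \frac{273}{8}$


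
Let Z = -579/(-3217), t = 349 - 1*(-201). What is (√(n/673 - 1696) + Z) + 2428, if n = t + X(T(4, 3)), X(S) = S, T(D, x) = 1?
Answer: 7811455/3217 + I*√767796761/673 ≈ 2428.2 + 41.173*I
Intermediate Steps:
t = 550 (t = 349 + 201 = 550)
Z = 579/3217 (Z = -579*(-1/3217) = 579/3217 ≈ 0.17998)
n = 551 (n = 550 + 1 = 551)
(√(n/673 - 1696) + Z) + 2428 = (√(551/673 - 1696) + 579/3217) + 2428 = (√(-1140857/673) + 579/3217) + 2428 = (I*√767796761/673 + 579/3217) + 2428 = (579/3217 + I*√767796761/673) + 2428 = 7811455/3217 + I*√767796761/673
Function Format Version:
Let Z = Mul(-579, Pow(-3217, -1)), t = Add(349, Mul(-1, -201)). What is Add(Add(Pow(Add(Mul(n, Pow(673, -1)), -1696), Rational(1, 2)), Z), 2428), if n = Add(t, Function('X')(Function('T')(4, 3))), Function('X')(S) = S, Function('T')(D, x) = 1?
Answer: Add(Rational(7811455, 3217), Mul(Rational(1, 673), I, Pow(767796761, Rational(1, 2)))) ≈ Add(2428.2, Mul(41.173, I))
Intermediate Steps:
t = 550 (t = Add(349, 201) = 550)
Z = Rational(579, 3217) (Z = Mul(-579, Rational(-1, 3217)) = Rational(579, 3217) ≈ 0.17998)
n = 551 (n = Add(550, 1) = 551)
Add(Add(Pow(Add(Mul(n, Pow(673, -1)), -1696), Rational(1, 2)), Z), 2428) = Add(Add(Pow(Add(Mul(551, Pow(673, -1)), -1696), Rational(1, 2)), Rational(579, 3217)), 2428) = Add(Add(Pow(Add(Mul(551, Rational(1, 673)), -1696), Rational(1, 2)), Rational(579, 3217)), 2428) = Add(Add(Pow(Add(Rational(551, 673), -1696), Rational(1, 2)), Rational(579, 3217)), 2428) = Add(Add(Pow(Rational(-1140857, 673), Rational(1, 2)), Rational(579, 3217)), 2428) = Add(Add(Mul(Rational(1, 673), I, Pow(767796761, Rational(1, 2))), Rational(579, 3217)), 2428) = Add(Add(Rational(579, 3217), Mul(Rational(1, 673), I, Pow(767796761, Rational(1, 2)))), 2428) = Add(Rational(7811455, 3217), Mul(Rational(1, 673), I, Pow(767796761, Rational(1, 2))))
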